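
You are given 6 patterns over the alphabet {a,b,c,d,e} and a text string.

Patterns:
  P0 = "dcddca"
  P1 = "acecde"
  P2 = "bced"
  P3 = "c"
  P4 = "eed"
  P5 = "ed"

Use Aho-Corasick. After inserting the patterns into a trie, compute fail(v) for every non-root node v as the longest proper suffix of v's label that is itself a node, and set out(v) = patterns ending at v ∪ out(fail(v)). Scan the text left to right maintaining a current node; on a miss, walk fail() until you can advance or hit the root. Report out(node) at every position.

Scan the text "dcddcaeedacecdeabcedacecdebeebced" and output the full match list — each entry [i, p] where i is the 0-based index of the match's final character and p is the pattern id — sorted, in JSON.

Build automaton:
Trie (insert patterns):
  n0 'ε': a→7 b→13 c→17 d→1 e→18
  n1 'd': c→2
  n2 'dc': d→3
  n3 'dcd': d→4
  n4 'dcdd': c→5
  n5 'dcddc': a→6
  n6 'dcddca': ·  ←P0
  n7 'a': c→8
  n8 'ac': e→9
  n9 'ace': c→10
  n10 'acec': d→11
  n11 'acecd': e→12
  n12 'acecde': ·  ←P1
  n13 'b': c→14
  n14 'bc': e→15
  n15 'bce': d→16
  n16 'bced': ·  ←P2
  n17 'c': ·  ←P3
  n18 'e': d→21 e→19
  n19 'ee': d→20
  n20 'eed': ·  ←P4
  n21 'ed': ·  ←P5

BFS fail/out derivation:
  n1('d'): parent n0 fail=0; on 'd' 0 → fail=0;  out ∅∪∅=∅
  n7('a'): parent n0 fail=0; on 'a' 0 → fail=0;  out ∅∪∅=∅
  n13('b'): parent n0 fail=0; on 'b' 0 → fail=0;  out ∅∪∅=∅
  n17('c'): parent n0 fail=0; on 'c' 0 → fail=0;  out {3}∪∅={3}
  n18('e'): parent n0 fail=0; on 'e' 0 → fail=0;  out ∅∪∅=∅
  n2('dc'): parent n1 fail=0; on 'c' 0 → fail=17;  out ∅∪{3}={3}
  n8('ac'): parent n7 fail=0; on 'c' 0 → fail=17;  out ∅∪{3}={3}
  n14('bc'): parent n13 fail=0; on 'c' 0 → fail=17;  out ∅∪{3}={3}
  n19('ee'): parent n18 fail=0; on 'e' 0 → fail=18;  out ∅∪∅=∅
  n21('ed'): parent n18 fail=0; on 'd' 0 → fail=1;  out {5}∪∅={5}
  n3('dcd'): parent n2 fail=17; on 'd' 17→0 → fail=1;  out ∅∪∅=∅
  n9('ace'): parent n8 fail=17; on 'e' 17→0 → fail=18;  out ∅∪∅=∅
  n15('bce'): parent n14 fail=17; on 'e' 17→0 → fail=18;  out ∅∪∅=∅
  n20('eed'): parent n19 fail=18; on 'd' 18 → fail=21;  out {4}∪{5}={4,5}
  n4('dcdd'): parent n3 fail=1; on 'd' 1→0 → fail=1;  out ∅∪∅=∅
  n10('acec'): parent n9 fail=18; on 'c' 18→0 → fail=17;  out ∅∪{3}={3}
  n16('bced'): parent n15 fail=18; on 'd' 18 → fail=21;  out {2}∪{5}={2,5}
  n5('dcddc'): parent n4 fail=1; on 'c' 1 → fail=2;  out ∅∪{3}={3}
  n11('acecd'): parent n10 fail=17; on 'd' 17→0 → fail=1;  out ∅∪∅=∅
  n6('dcddca'): parent n5 fail=2; on 'a' 2→17→0 → fail=7;  out {0}∪∅={0}
  n12('acecde'): parent n11 fail=1; on 'e' 1→0 → fail=18;  out {1}∪∅={1}

Scan:
i=0 'd': node 0→1
i=1 'c': node 1→2  emit P3@[1:1]
i=2 'd': node 2→3
i=3 'd': node 3→4
i=4 'c': node 4→5  emit P3@[4:4]
i=5 'a': node 5→6  emit P0@[0:5]
i=6 'e': node 6→18 ·f
i=7 'e': node 18→19
i=8 'd': node 19→20  emit P4@[6:8],P5@[7:8]
i=9 'a': node 20→7 ·f
i=10 'c': node 7→8  emit P3@[10:10]
i=11 'e': node 8→9
i=12 'c': node 9→10  emit P3@[12:12]
i=13 'd': node 10→11
i=14 'e': node 11→12  emit P1@[9:14]
i=15 'a': node 12→7 ·f
i=16 'b': node 7→13 ·f
i=17 'c': node 13→14  emit P3@[17:17]
i=18 'e': node 14→15
i=19 'd': node 15→16  emit P2@[16:19],P5@[18:19]
i=20 'a': node 16→7 ·f
i=21 'c': node 7→8  emit P3@[21:21]
i=22 'e': node 8→9
i=23 'c': node 9→10  emit P3@[23:23]
i=24 'd': node 10→11
i=25 'e': node 11→12  emit P1@[20:25]
i=26 'b': node 12→13 ·f
i=27 'e': node 13→18 ·f
i=28 'e': node 18→19
i=29 'b': node 19→13 ·f
i=30 'c': node 13→14  emit P3@[30:30]
i=31 'e': node 14→15
i=32 'd': node 15→16  emit P2@[29:32],P5@[31:32]

All matches (sorted): [[1,3],[4,3],[5,0],[8,4],[8,5],[10,3],[12,3],[14,1],[17,3],[19,2],[19,5],[21,3],[23,3],[25,1],[30,3],[32,2],[32,5]]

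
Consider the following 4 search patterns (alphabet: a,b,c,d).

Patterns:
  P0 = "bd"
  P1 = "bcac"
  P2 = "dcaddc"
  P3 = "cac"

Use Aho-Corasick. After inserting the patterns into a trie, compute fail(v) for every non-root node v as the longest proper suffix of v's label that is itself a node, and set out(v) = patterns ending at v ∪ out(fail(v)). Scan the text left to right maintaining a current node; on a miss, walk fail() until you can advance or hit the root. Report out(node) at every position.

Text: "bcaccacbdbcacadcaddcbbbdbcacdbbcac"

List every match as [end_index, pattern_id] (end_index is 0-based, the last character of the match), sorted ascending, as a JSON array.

Construct AC machine:
Trie (insert patterns):
  n0 'ε': b→1 c→12 d→6
  n1 'b': c→3 d→2
  n2 'bd': ·  ←P0
  n3 'bc': a→4
  n4 'bca': c→5
  n5 'bcac': ·  ←P1
  n6 'd': c→7
  n7 'dc': a→8
  n8 'dca': d→9
  n9 'dcad': d→10
  n10 'dcadd': c→11
  n11 'dcaddc': ·  ←P2
  n12 'c': a→13
  n13 'ca': c→14
  n14 'cac': ·  ←P3

BFS fail/out derivation:
  n1('b'): parent n0 fail=0; on 'b' 0 → fail=0;  out ∅∪∅=∅
  n6('d'): parent n0 fail=0; on 'd' 0 → fail=0;  out ∅∪∅=∅
  n12('c'): parent n0 fail=0; on 'c' 0 → fail=0;  out ∅∪∅=∅
  n2('bd'): parent n1 fail=0; on 'd' 0 → fail=6;  out {0}∪∅={0}
  n3('bc'): parent n1 fail=0; on 'c' 0 → fail=12;  out ∅∪∅=∅
  n7('dc'): parent n6 fail=0; on 'c' 0 → fail=12;  out ∅∪∅=∅
  n13('ca'): parent n12 fail=0; on 'a' 0 → fail=0;  out ∅∪∅=∅
  n4('bca'): parent n3 fail=12; on 'a' 12 → fail=13;  out ∅∪∅=∅
  n8('dca'): parent n7 fail=12; on 'a' 12 → fail=13;  out ∅∪∅=∅
  n14('cac'): parent n13 fail=0; on 'c' 0 → fail=12;  out {3}∪∅={3}
  n5('bcac'): parent n4 fail=13; on 'c' 13 → fail=14;  out {1}∪{3}={1,3}
  n9('dcad'): parent n8 fail=13; on 'd' 13→0 → fail=6;  out ∅∪∅=∅
  n10('dcadd'): parent n9 fail=6; on 'd' 6→0 → fail=6;  out ∅∪∅=∅
  n11('dcaddc'): parent n10 fail=6; on 'c' 6 → fail=7;  out {2}∪∅={2}

Text stream:
i=0 'b': node 0→1
i=1 'c': node 1→3
i=2 'a': node 3→4
i=3 'c': node 4→5  → match P1@[0:3],P3@[1:3]
i=4 'c': node 5→12 ·f
i=5 'a': node 12→13
i=6 'c': node 13→14  → match P3@[4:6]
i=7 'b': node 14→1 ·f
i=8 'd': node 1→2  → match P0@[7:8]
i=9 'b': node 2→1 ·f
i=10 'c': node 1→3
i=11 'a': node 3→4
i=12 'c': node 4→5  → match P1@[9:12],P3@[10:12]
i=13 'a': node 5→13 ·f
i=14 'd': node 13→6 ·f
i=15 'c': node 6→7
i=16 'a': node 7→8
i=17 'd': node 8→9
i=18 'd': node 9→10
i=19 'c': node 10→11  → match P2@[14:19]
i=20 'b': node 11→1 ·f
i=21 'b': node 1→1 ·f
i=22 'b': node 1→1 ·f
i=23 'd': node 1→2  → match P0@[22:23]
i=24 'b': node 2→1 ·f
i=25 'c': node 1→3
i=26 'a': node 3→4
i=27 'c': node 4→5  → match P1@[24:27],P3@[25:27]
i=28 'd': node 5→6 ·f
i=29 'b': node 6→1 ·f
i=30 'b': node 1→1 ·f
i=31 'c': node 1→3
i=32 'a': node 3→4
i=33 'c': node 4→5  → match P1@[30:33],P3@[31:33]

Matches: [[3,1],[3,3],[6,3],[8,0],[12,1],[12,3],[19,2],[23,0],[27,1],[27,3],[33,1],[33,3]]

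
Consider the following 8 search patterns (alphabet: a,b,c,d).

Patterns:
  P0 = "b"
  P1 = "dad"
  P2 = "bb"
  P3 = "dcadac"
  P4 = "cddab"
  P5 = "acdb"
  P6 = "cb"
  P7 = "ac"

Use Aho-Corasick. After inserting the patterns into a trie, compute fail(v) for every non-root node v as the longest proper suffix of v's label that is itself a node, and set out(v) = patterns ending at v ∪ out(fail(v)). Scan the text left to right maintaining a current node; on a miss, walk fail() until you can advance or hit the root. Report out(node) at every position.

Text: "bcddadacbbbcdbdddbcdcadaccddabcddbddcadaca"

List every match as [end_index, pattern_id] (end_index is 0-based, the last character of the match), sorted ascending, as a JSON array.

Build automaton:
Trie (insert patterns):
  n0 'ε': a→16 b→1 c→11 d→2
  n1 'b': b→5  [P0 ends]
  n2 'd': a→3 c→6
  n3 'da': d→4
  n4 'dad': ·  [P1 ends]
  n5 'bb': ·  [P2 ends]
  n6 'dc': a→7
  n7 'dca': d→8
  n8 'dcad': a→9
  n9 'dcada': c→10
  n10 'dcadac': ·  [P3 ends]
  n11 'c': b→20 d→12
  n12 'cd': d→13
  n13 'cdd': a→14
  n14 'cdda': b→15
  n15 'cddab': ·  [P4 ends]
  n16 'a': c→17
  n17 'ac': d→18  [P7 ends]
  n18 'acd': b→19
  n19 'acdb': ·  [P5 ends]
  n20 'cb': ·  [P6 ends]

Failure links (BFS by depth):
  n1('b'): parent n0 fail=0; on 'b' 0 → fail=0;  out {0}∪∅={0}
  n2('d'): parent n0 fail=0; on 'd' 0 → fail=0;  out ∅∪∅=∅
  n11('c'): parent n0 fail=0; on 'c' 0 → fail=0;  out ∅∪∅=∅
  n16('a'): parent n0 fail=0; on 'a' 0 → fail=0;  out ∅∪∅=∅
  n3('da'): parent n2 fail=0; on 'a' 0 → fail=16;  out ∅∪∅=∅
  n5('bb'): parent n1 fail=0; on 'b' 0 → fail=1;  out {2}∪{0}={0,2}
  n6('dc'): parent n2 fail=0; on 'c' 0 → fail=11;  out ∅∪∅=∅
  n12('cd'): parent n11 fail=0; on 'd' 0 → fail=2;  out ∅∪∅=∅
  n17('ac'): parent n16 fail=0; on 'c' 0 → fail=11;  out {7}∪∅={7}
  n20('cb'): parent n11 fail=0; on 'b' 0 → fail=1;  out {6}∪{0}={0,6}
  n4('dad'): parent n3 fail=16; on 'd' 16→0 → fail=2;  out {1}∪∅={1}
  n7('dca'): parent n6 fail=11; on 'a' 11→0 → fail=16;  out ∅∪∅=∅
  n13('cdd'): parent n12 fail=2; on 'd' 2→0 → fail=2;  out ∅∪∅=∅
  n18('acd'): parent n17 fail=11; on 'd' 11 → fail=12;  out ∅∪∅=∅
  n8('dcad'): parent n7 fail=16; on 'd' 16→0 → fail=2;  out ∅∪∅=∅
  n14('cdda'): parent n13 fail=2; on 'a' 2 → fail=3;  out ∅∪∅=∅
  n19('acdb'): parent n18 fail=12; on 'b' 12→2→0 → fail=1;  out {5}∪{0}={0,5}
  n9('dcada'): parent n8 fail=2; on 'a' 2 → fail=3;  out ∅∪∅=∅
  n15('cddab'): parent n14 fail=3; on 'b' 3→16→0 → fail=1;  out {4}∪{0}={0,4}
  n10('dcadac'): parent n9 fail=3; on 'c' 3→16 → fail=17;  out {3}∪{7}={3,7}

Text stream:
[0] read 'b'  n0⇒n1  emit P0@[0:0]
[1] read 'c'  n1⇒n11 (via fail)
[2] read 'd'  n11⇒n12
[3] read 'd'  n12⇒n13
[4] read 'a'  n13⇒n14
[5] read 'd'  n14⇒n4 (via fail)  emit P1@[3:5]
[6] read 'a'  n4⇒n3 (via fail)
[7] read 'c'  n3⇒n17 (via fail)  emit P7@[6:7]
[8] read 'b'  n17⇒n20 (via fail)  emit P0@[8:8],P6@[7:8]
[9] read 'b'  n20⇒n5 (via fail)  emit P0@[9:9],P2@[8:9]
[10] read 'b'  n5⇒n5 (via fail)  emit P0@[10:10],P2@[9:10]
[11] read 'c'  n5⇒n11 (via fail)
[12] read 'd'  n11⇒n12
[13] read 'b'  n12⇒n1 (via fail)  emit P0@[13:13]
[14] read 'd'  n1⇒n2 (via fail)
[15] read 'd'  n2⇒n2 (via fail)
[16] read 'd'  n2⇒n2 (via fail)
[17] read 'b'  n2⇒n1 (via fail)  emit P0@[17:17]
[18] read 'c'  n1⇒n11 (via fail)
[19] read 'd'  n11⇒n12
[20] read 'c'  n12⇒n6 (via fail)
[21] read 'a'  n6⇒n7
[22] read 'd'  n7⇒n8
[23] read 'a'  n8⇒n9
[24] read 'c'  n9⇒n10  emit P3@[19:24],P7@[23:24]
[25] read 'c'  n10⇒n11 (via fail)
[26] read 'd'  n11⇒n12
[27] read 'd'  n12⇒n13
[28] read 'a'  n13⇒n14
[29] read 'b'  n14⇒n15  emit P0@[29:29],P4@[25:29]
[30] read 'c'  n15⇒n11 (via fail)
[31] read 'd'  n11⇒n12
[32] read 'd'  n12⇒n13
[33] read 'b'  n13⇒n1 (via fail)  emit P0@[33:33]
[34] read 'd'  n1⇒n2 (via fail)
[35] read 'd'  n2⇒n2 (via fail)
[36] read 'c'  n2⇒n6
[37] read 'a'  n6⇒n7
[38] read 'd'  n7⇒n8
[39] read 'a'  n8⇒n9
[40] read 'c'  n9⇒n10  emit P3@[35:40],P7@[39:40]
[41] read 'a'  n10⇒n16 (via fail)

Matches: [[0,0],[5,1],[7,7],[8,0],[8,6],[9,0],[9,2],[10,0],[10,2],[13,0],[17,0],[24,3],[24,7],[29,0],[29,4],[33,0],[40,3],[40,7]]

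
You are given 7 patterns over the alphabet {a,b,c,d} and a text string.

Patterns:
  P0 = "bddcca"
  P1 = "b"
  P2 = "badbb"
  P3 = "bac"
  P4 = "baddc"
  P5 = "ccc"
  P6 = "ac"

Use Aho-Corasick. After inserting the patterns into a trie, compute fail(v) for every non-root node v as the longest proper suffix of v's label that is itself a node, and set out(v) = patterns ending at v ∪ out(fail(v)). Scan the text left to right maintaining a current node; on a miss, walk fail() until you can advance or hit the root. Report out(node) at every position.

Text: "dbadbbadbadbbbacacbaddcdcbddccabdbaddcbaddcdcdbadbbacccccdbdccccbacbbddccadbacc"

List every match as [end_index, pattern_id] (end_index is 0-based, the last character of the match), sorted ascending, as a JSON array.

Build:
Trie nodes:
  0='ε' goto a→17 b→1 c→14
  1='b' goto a→7 d→2  [P1 ends]
  2='bd' goto d→3
  3='bdd' goto c→4
  4='bddc' goto c→5
  5='bddcc' goto a→6
  6='bddcca' goto ·  [P0 ends]
  7='ba' goto c→11 d→8
  8='bad' goto b→9 d→12
  9='badb' goto b→10
  10='badbb' goto ·  [P2 ends]
  11='bac' goto ·  [P3 ends]
  12='badd' goto c→13
  13='baddc' goto ·  [P4 ends]
  14='c' goto c→15
  15='cc' goto c→16
  16='ccc' goto ·  [P5 ends]
  17='a' goto c→18
  18='ac' goto ·  [P6 ends]

BFS fail/out derivation:
  n1('b'): parent n0 fail=0; on 'b' 0 → fail=0;  out {1}∪∅={1}
  n14('c'): parent n0 fail=0; on 'c' 0 → fail=0;  out ∅∪∅=∅
  n17('a'): parent n0 fail=0; on 'a' 0 → fail=0;  out ∅∪∅=∅
  n2('bd'): parent n1 fail=0; on 'd' 0 → fail=0;  out ∅∪∅=∅
  n7('ba'): parent n1 fail=0; on 'a' 0 → fail=17;  out ∅∪∅=∅
  n15('cc'): parent n14 fail=0; on 'c' 0 → fail=14;  out ∅∪∅=∅
  n18('ac'): parent n17 fail=0; on 'c' 0 → fail=14;  out {6}∪∅={6}
  n3('bdd'): parent n2 fail=0; on 'd' 0 → fail=0;  out ∅∪∅=∅
  n8('bad'): parent n7 fail=17; on 'd' 17→0 → fail=0;  out ∅∪∅=∅
  n11('bac'): parent n7 fail=17; on 'c' 17 → fail=18;  out {3}∪{6}={3,6}
  n16('ccc'): parent n15 fail=14; on 'c' 14 → fail=15;  out {5}∪∅={5}
  n4('bddc'): parent n3 fail=0; on 'c' 0 → fail=14;  out ∅∪∅=∅
  n9('badb'): parent n8 fail=0; on 'b' 0 → fail=1;  out ∅∪{1}={1}
  n12('badd'): parent n8 fail=0; on 'd' 0 → fail=0;  out ∅∪∅=∅
  n5('bddcc'): parent n4 fail=14; on 'c' 14 → fail=15;  out ∅∪∅=∅
  n10('badbb'): parent n9 fail=1; on 'b' 1→0 → fail=1;  out {2}∪{1}={1,2}
  n13('baddc'): parent n12 fail=0; on 'c' 0 → fail=14;  out {4}∪∅={4}
  n6('bddcca'): parent n5 fail=15; on 'a' 15→14→0 → fail=17;  out {0}∪∅={0}

Scan:
pos 0 'd': at 0
pos 1 'b': at 1  → match P1@[1:1]
pos 2 'a': at 7
pos 3 'd': at 8
pos 4 'b': at 9  → match P1@[4:4]
pos 5 'b': at 10  → match P1@[5:5],P2@[1:5]
pos 6 'a': at 7 ·f
pos 7 'd': at 8
pos 8 'b': at 9  → match P1@[8:8]
pos 9 'a': at 7 ·f
pos 10 'd': at 8
pos 11 'b': at 9  → match P1@[11:11]
pos 12 'b': at 10  → match P1@[12:12],P2@[8:12]
pos 13 'b': at 1 ·f  → match P1@[13:13]
pos 14 'a': at 7
pos 15 'c': at 11  → match P3@[13:15],P6@[14:15]
pos 16 'a': at 17 ·f
pos 17 'c': at 18  → match P6@[16:17]
pos 18 'b': at 1 ·f  → match P1@[18:18]
pos 19 'a': at 7
pos 20 'd': at 8
pos 21 'd': at 12
pos 22 'c': at 13  → match P4@[18:22]
pos 23 'd': at 0 ·f
pos 24 'c': at 14
pos 25 'b': at 1 ·f  → match P1@[25:25]
pos 26 'd': at 2
pos 27 'd': at 3
pos 28 'c': at 4
pos 29 'c': at 5
pos 30 'a': at 6  → match P0@[25:30]
pos 31 'b': at 1 ·f  → match P1@[31:31]
pos 32 'd': at 2
pos 33 'b': at 1 ·f  → match P1@[33:33]
pos 34 'a': at 7
pos 35 'd': at 8
pos 36 'd': at 12
pos 37 'c': at 13  → match P4@[33:37]
pos 38 'b': at 1 ·f  → match P1@[38:38]
pos 39 'a': at 7
pos 40 'd': at 8
pos 41 'd': at 12
pos 42 'c': at 13  → match P4@[38:42]
pos 43 'd': at 0 ·f
pos 44 'c': at 14
pos 45 'd': at 0 ·f
pos 46 'b': at 1  → match P1@[46:46]
pos 47 'a': at 7
pos 48 'd': at 8
pos 49 'b': at 9  → match P1@[49:49]
pos 50 'b': at 10  → match P1@[50:50],P2@[46:50]
pos 51 'a': at 7 ·f
pos 52 'c': at 11  → match P3@[50:52],P6@[51:52]
pos 53 'c': at 15 ·f
pos 54 'c': at 16  → match P5@[52:54]
pos 55 'c': at 16 ·f  → match P5@[53:55]
pos 56 'c': at 16 ·f  → match P5@[54:56]
pos 57 'd': at 0 ·f
pos 58 'b': at 1  → match P1@[58:58]
pos 59 'd': at 2
pos 60 'c': at 14 ·f
pos 61 'c': at 15
pos 62 'c': at 16  → match P5@[60:62]
pos 63 'c': at 16 ·f  → match P5@[61:63]
pos 64 'b': at 1 ·f  → match P1@[64:64]
pos 65 'a': at 7
pos 66 'c': at 11  → match P3@[64:66],P6@[65:66]
pos 67 'b': at 1 ·f  → match P1@[67:67]
pos 68 'b': at 1 ·f  → match P1@[68:68]
pos 69 'd': at 2
pos 70 'd': at 3
pos 71 'c': at 4
pos 72 'c': at 5
pos 73 'a': at 6  → match P0@[68:73]
pos 74 'd': at 0 ·f
pos 75 'b': at 1  → match P1@[75:75]
pos 76 'a': at 7
pos 77 'c': at 11  → match P3@[75:77],P6@[76:77]
pos 78 'c': at 15 ·f

All matches (sorted): [[1,1],[4,1],[5,1],[5,2],[8,1],[11,1],[12,1],[12,2],[13,1],[15,3],[15,6],[17,6],[18,1],[22,4],[25,1],[30,0],[31,1],[33,1],[37,4],[38,1],[42,4],[46,1],[49,1],[50,1],[50,2],[52,3],[52,6],[54,5],[55,5],[56,5],[58,1],[62,5],[63,5],[64,1],[66,3],[66,6],[67,1],[68,1],[73,0],[75,1],[77,3],[77,6]]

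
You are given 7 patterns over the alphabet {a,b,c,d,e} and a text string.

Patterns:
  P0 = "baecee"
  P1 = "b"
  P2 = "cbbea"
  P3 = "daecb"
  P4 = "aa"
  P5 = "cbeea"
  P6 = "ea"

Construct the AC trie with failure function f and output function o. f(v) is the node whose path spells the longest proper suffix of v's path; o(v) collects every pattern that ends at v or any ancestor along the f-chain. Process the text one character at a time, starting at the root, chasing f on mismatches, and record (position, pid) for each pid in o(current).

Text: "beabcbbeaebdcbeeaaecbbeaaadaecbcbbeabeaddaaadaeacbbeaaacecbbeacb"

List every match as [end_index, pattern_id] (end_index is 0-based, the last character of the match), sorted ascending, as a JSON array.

Build:
Trie nodes:
  0='ε' goto a→17 b→1 c→7 d→12 e→22
  1='b' goto a→2  [P1 ends]
  2='ba' goto e→3
  3='bae' goto c→4
  4='baec' goto e→5
  5='baece' goto e→6
  6='baecee' goto ·  [P0 ends]
  7='c' goto b→8
  8='cb' goto b→9 e→19
  9='cbb' goto e→10
  10='cbbe' goto a→11
  11='cbbea' goto ·  [P2 ends]
  12='d' goto a→13
  13='da' goto e→14
  14='dae' goto c→15
  15='daec' goto b→16
  16='daecb' goto ·  [P3 ends]
  17='a' goto a→18
  18='aa' goto ·  [P4 ends]
  19='cbe' goto e→20
  20='cbee' goto a→21
  21='cbeea' goto ·  [P5 ends]
  22='e' goto a→23
  23='ea' goto ·  [P6 ends]

Failure links (BFS by depth):
  n1('b'): parent n0 fail=0; on 'b' 0 → fail=0;  out {1}∪∅={1}
  n7('c'): parent n0 fail=0; on 'c' 0 → fail=0;  out ∅∪∅=∅
  n12('d'): parent n0 fail=0; on 'd' 0 → fail=0;  out ∅∪∅=∅
  n17('a'): parent n0 fail=0; on 'a' 0 → fail=0;  out ∅∪∅=∅
  n22('e'): parent n0 fail=0; on 'e' 0 → fail=0;  out ∅∪∅=∅
  n2('ba'): parent n1 fail=0; on 'a' 0 → fail=17;  out ∅∪∅=∅
  n8('cb'): parent n7 fail=0; on 'b' 0 → fail=1;  out ∅∪{1}={1}
  n13('da'): parent n12 fail=0; on 'a' 0 → fail=17;  out ∅∪∅=∅
  n18('aa'): parent n17 fail=0; on 'a' 0 → fail=17;  out {4}∪∅={4}
  n23('ea'): parent n22 fail=0; on 'a' 0 → fail=17;  out {6}∪∅={6}
  n3('bae'): parent n2 fail=17; on 'e' 17→0 → fail=22;  out ∅∪∅=∅
  n9('cbb'): parent n8 fail=1; on 'b' 1→0 → fail=1;  out ∅∪{1}={1}
  n14('dae'): parent n13 fail=17; on 'e' 17→0 → fail=22;  out ∅∪∅=∅
  n19('cbe'): parent n8 fail=1; on 'e' 1→0 → fail=22;  out ∅∪∅=∅
  n4('baec'): parent n3 fail=22; on 'c' 22→0 → fail=7;  out ∅∪∅=∅
  n10('cbbe'): parent n9 fail=1; on 'e' 1→0 → fail=22;  out ∅∪∅=∅
  n15('daec'): parent n14 fail=22; on 'c' 22→0 → fail=7;  out ∅∪∅=∅
  n20('cbee'): parent n19 fail=22; on 'e' 22→0 → fail=22;  out ∅∪∅=∅
  n5('baece'): parent n4 fail=7; on 'e' 7→0 → fail=22;  out ∅∪∅=∅
  n11('cbbea'): parent n10 fail=22; on 'a' 22 → fail=23;  out {2}∪{6}={2,6}
  n16('daecb'): parent n15 fail=7; on 'b' 7 → fail=8;  out {3}∪{1}={1,3}
  n21('cbeea'): parent n20 fail=22; on 'a' 22 → fail=23;  out {5}∪{6}={5,6}
  n6('baecee'): parent n5 fail=22; on 'e' 22→0 → fail=22;  out {0}∪∅={0}

Scan:
pos 0 'b': at 1  emit P1@[0:0]
pos 1 'e': at 22 (fail-walked)
pos 2 'a': at 23  emit P6@[1:2]
pos 3 'b': at 1 (fail-walked)  emit P1@[3:3]
pos 4 'c': at 7 (fail-walked)
pos 5 'b': at 8  emit P1@[5:5]
pos 6 'b': at 9  emit P1@[6:6]
pos 7 'e': at 10
pos 8 'a': at 11  emit P2@[4:8],P6@[7:8]
pos 9 'e': at 22 (fail-walked)
pos 10 'b': at 1 (fail-walked)  emit P1@[10:10]
pos 11 'd': at 12 (fail-walked)
pos 12 'c': at 7 (fail-walked)
pos 13 'b': at 8  emit P1@[13:13]
pos 14 'e': at 19
pos 15 'e': at 20
pos 16 'a': at 21  emit P5@[12:16],P6@[15:16]
pos 17 'a': at 18 (fail-walked)  emit P4@[16:17]
pos 18 'e': at 22 (fail-walked)
pos 19 'c': at 7 (fail-walked)
pos 20 'b': at 8  emit P1@[20:20]
pos 21 'b': at 9  emit P1@[21:21]
pos 22 'e': at 10
pos 23 'a': at 11  emit P2@[19:23],P6@[22:23]
pos 24 'a': at 18 (fail-walked)  emit P4@[23:24]
pos 25 'a': at 18 (fail-walked)  emit P4@[24:25]
pos 26 'd': at 12 (fail-walked)
pos 27 'a': at 13
pos 28 'e': at 14
pos 29 'c': at 15
pos 30 'b': at 16  emit P1@[30:30],P3@[26:30]
pos 31 'c': at 7 (fail-walked)
pos 32 'b': at 8  emit P1@[32:32]
pos 33 'b': at 9  emit P1@[33:33]
pos 34 'e': at 10
pos 35 'a': at 11  emit P2@[31:35],P6@[34:35]
pos 36 'b': at 1 (fail-walked)  emit P1@[36:36]
pos 37 'e': at 22 (fail-walked)
pos 38 'a': at 23  emit P6@[37:38]
pos 39 'd': at 12 (fail-walked)
pos 40 'd': at 12 (fail-walked)
pos 41 'a': at 13
pos 42 'a': at 18 (fail-walked)  emit P4@[41:42]
pos 43 'a': at 18 (fail-walked)  emit P4@[42:43]
pos 44 'd': at 12 (fail-walked)
pos 45 'a': at 13
pos 46 'e': at 14
pos 47 'a': at 23 (fail-walked)  emit P6@[46:47]
pos 48 'c': at 7 (fail-walked)
pos 49 'b': at 8  emit P1@[49:49]
pos 50 'b': at 9  emit P1@[50:50]
pos 51 'e': at 10
pos 52 'a': at 11  emit P2@[48:52],P6@[51:52]
pos 53 'a': at 18 (fail-walked)  emit P4@[52:53]
pos 54 'a': at 18 (fail-walked)  emit P4@[53:54]
pos 55 'c': at 7 (fail-walked)
pos 56 'e': at 22 (fail-walked)
pos 57 'c': at 7 (fail-walked)
pos 58 'b': at 8  emit P1@[58:58]
pos 59 'b': at 9  emit P1@[59:59]
pos 60 'e': at 10
pos 61 'a': at 11  emit P2@[57:61],P6@[60:61]
pos 62 'c': at 7 (fail-walked)
pos 63 'b': at 8  emit P1@[63:63]

Matches: [[0,1],[2,6],[3,1],[5,1],[6,1],[8,2],[8,6],[10,1],[13,1],[16,5],[16,6],[17,4],[20,1],[21,1],[23,2],[23,6],[24,4],[25,4],[30,1],[30,3],[32,1],[33,1],[35,2],[35,6],[36,1],[38,6],[42,4],[43,4],[47,6],[49,1],[50,1],[52,2],[52,6],[53,4],[54,4],[58,1],[59,1],[61,2],[61,6],[63,1]]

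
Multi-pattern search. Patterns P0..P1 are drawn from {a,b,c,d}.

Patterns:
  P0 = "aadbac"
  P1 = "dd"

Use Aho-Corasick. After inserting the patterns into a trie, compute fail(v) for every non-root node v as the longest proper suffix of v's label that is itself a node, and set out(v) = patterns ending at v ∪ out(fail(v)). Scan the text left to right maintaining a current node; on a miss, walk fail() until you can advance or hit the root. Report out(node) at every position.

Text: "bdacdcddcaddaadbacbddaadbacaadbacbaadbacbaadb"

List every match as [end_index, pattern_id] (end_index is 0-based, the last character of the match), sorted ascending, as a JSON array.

Build:
Trie (insert patterns):
  0='ε' goto a→1 d→7
  1='a' goto a→2
  2='aa' goto d→3
  3='aad' goto b→4
  4='aadb' goto a→5
  5='aadba' goto c→6
  6='aadbac' goto ·  [P0 ends]
  7='d' goto d→8
  8='dd' goto ·  [P1 ends]

Failure links (BFS by depth):
  fail(1) 'a': from fail(0)=0 chase 'a': 0 ⇒ 0;  out=∅∪out(0)=∅
  fail(7) 'd': from fail(0)=0 chase 'd': 0 ⇒ 0;  out=∅∪out(0)=∅
  fail(2) 'aa': from fail(1)=0 chase 'a': 0 ⇒ 1;  out=∅∪out(1)=∅
  fail(8) 'dd': from fail(7)=0 chase 'd': 0 ⇒ 7;  out={1}∪out(7)={1}
  fail(3) 'aad': from fail(2)=1 chase 'd': 1→0 ⇒ 7;  out=∅∪out(7)=∅
  fail(4) 'aadb': from fail(3)=7 chase 'b': 7→0 ⇒ 0;  out=∅∪out(0)=∅
  fail(5) 'aadba': from fail(4)=0 chase 'a': 0 ⇒ 1;  out=∅∪out(1)=∅
  fail(6) 'aadbac': from fail(5)=1 chase 'c': 1→0 ⇒ 0;  out={0}∪out(0)={0}

Text stream:
pos 0 'b': at 0
pos 1 'd': at 7
pos 2 'a': at 1 (fail-walked)
pos 3 'c': at 0 (fail-walked)
pos 4 'd': at 7
pos 5 'c': at 0 (fail-walked)
pos 6 'd': at 7
pos 7 'd': at 8  ** P1@[6:7]
pos 8 'c': at 0 (fail-walked)
pos 9 'a': at 1
pos 10 'd': at 7 (fail-walked)
pos 11 'd': at 8  ** P1@[10:11]
pos 12 'a': at 1 (fail-walked)
pos 13 'a': at 2
pos 14 'd': at 3
pos 15 'b': at 4
pos 16 'a': at 5
pos 17 'c': at 6  ** P0@[12:17]
pos 18 'b': at 0 (fail-walked)
pos 19 'd': at 7
pos 20 'd': at 8  ** P1@[19:20]
pos 21 'a': at 1 (fail-walked)
pos 22 'a': at 2
pos 23 'd': at 3
pos 24 'b': at 4
pos 25 'a': at 5
pos 26 'c': at 6  ** P0@[21:26]
pos 27 'a': at 1 (fail-walked)
pos 28 'a': at 2
pos 29 'd': at 3
pos 30 'b': at 4
pos 31 'a': at 5
pos 32 'c': at 6  ** P0@[27:32]
pos 33 'b': at 0 (fail-walked)
pos 34 'a': at 1
pos 35 'a': at 2
pos 36 'd': at 3
pos 37 'b': at 4
pos 38 'a': at 5
pos 39 'c': at 6  ** P0@[34:39]
pos 40 'b': at 0 (fail-walked)
pos 41 'a': at 1
pos 42 'a': at 2
pos 43 'd': at 3
pos 44 'b': at 4

Matches: [[7,1],[11,1],[17,0],[20,1],[26,0],[32,0],[39,0]]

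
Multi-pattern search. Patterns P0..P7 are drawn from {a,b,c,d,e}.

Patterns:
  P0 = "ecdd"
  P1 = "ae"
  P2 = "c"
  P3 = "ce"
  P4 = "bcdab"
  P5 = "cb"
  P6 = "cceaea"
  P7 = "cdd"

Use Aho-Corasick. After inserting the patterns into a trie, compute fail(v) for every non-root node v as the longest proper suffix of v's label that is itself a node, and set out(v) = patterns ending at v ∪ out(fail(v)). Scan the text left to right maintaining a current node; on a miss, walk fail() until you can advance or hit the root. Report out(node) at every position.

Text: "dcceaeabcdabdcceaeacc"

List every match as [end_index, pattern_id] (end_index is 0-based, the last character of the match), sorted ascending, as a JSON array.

Build:
Trie (insert patterns):
  n0 'ε': a→5 b→9 c→7 e→1
  n1 'e': c→2
  n2 'ec': d→3
  n3 'ecd': d→4
  n4 'ecdd': ·  [P0 ends]
  n5 'a': e→6
  n6 'ae': ·  [P1 ends]
  n7 'c': b→14 c→15 d→20 e→8  [P2 ends]
  n8 'ce': ·  [P3 ends]
  n9 'b': c→10
  n10 'bc': d→11
  n11 'bcd': a→12
  n12 'bcda': b→13
  n13 'bcdab': ·  [P4 ends]
  n14 'cb': ·  [P5 ends]
  n15 'cc': e→16
  n16 'cce': a→17
  n17 'ccea': e→18
  n18 'cceae': a→19
  n19 'cceaea': ·  [P6 ends]
  n20 'cd': d→21
  n21 'cdd': ·  [P7 ends]

BFS fail/out derivation:
  fail(1) 'e': from fail(0)=0 chase 'e': 0 ⇒ 0;  out=∅∪out(0)=∅
  fail(5) 'a': from fail(0)=0 chase 'a': 0 ⇒ 0;  out=∅∪out(0)=∅
  fail(7) 'c': from fail(0)=0 chase 'c': 0 ⇒ 0;  out={2}∪out(0)={2}
  fail(9) 'b': from fail(0)=0 chase 'b': 0 ⇒ 0;  out=∅∪out(0)=∅
  fail(2) 'ec': from fail(1)=0 chase 'c': 0 ⇒ 7;  out=∅∪out(7)={2}
  fail(6) 'ae': from fail(5)=0 chase 'e': 0 ⇒ 1;  out={1}∪out(1)={1}
  fail(8) 'ce': from fail(7)=0 chase 'e': 0 ⇒ 1;  out={3}∪out(1)={3}
  fail(10) 'bc': from fail(9)=0 chase 'c': 0 ⇒ 7;  out=∅∪out(7)={2}
  fail(14) 'cb': from fail(7)=0 chase 'b': 0 ⇒ 9;  out={5}∪out(9)={5}
  fail(15) 'cc': from fail(7)=0 chase 'c': 0 ⇒ 7;  out=∅∪out(7)={2}
  fail(20) 'cd': from fail(7)=0 chase 'd': 0 ⇒ 0;  out=∅∪out(0)=∅
  fail(3) 'ecd': from fail(2)=7 chase 'd': 7 ⇒ 20;  out=∅∪out(20)=∅
  fail(11) 'bcd': from fail(10)=7 chase 'd': 7 ⇒ 20;  out=∅∪out(20)=∅
  fail(16) 'cce': from fail(15)=7 chase 'e': 7 ⇒ 8;  out=∅∪out(8)={3}
  fail(21) 'cdd': from fail(20)=0 chase 'd': 0 ⇒ 0;  out={7}∪out(0)={7}
  fail(4) 'ecdd': from fail(3)=20 chase 'd': 20 ⇒ 21;  out={0}∪out(21)={0,7}
  fail(12) 'bcda': from fail(11)=20 chase 'a': 20→0 ⇒ 5;  out=∅∪out(5)=∅
  fail(17) 'ccea': from fail(16)=8 chase 'a': 8→1→0 ⇒ 5;  out=∅∪out(5)=∅
  fail(13) 'bcdab': from fail(12)=5 chase 'b': 5→0 ⇒ 9;  out={4}∪out(9)={4}
  fail(18) 'cceae': from fail(17)=5 chase 'e': 5 ⇒ 6;  out=∅∪out(6)={1}
  fail(19) 'cceaea': from fail(18)=6 chase 'a': 6→1→0 ⇒ 5;  out={6}∪out(5)={6}

Scan:
pos 0 'd': at 0
pos 1 'c': at 7  → match P2@[1:1]
pos 2 'c': at 15  → match P2@[2:2]
pos 3 'e': at 16  → match P3@[2:3]
pos 4 'a': at 17
pos 5 'e': at 18  → match P1@[4:5]
pos 6 'a': at 19  → match P6@[1:6]
pos 7 'b': at 9 (fail-walked)
pos 8 'c': at 10  → match P2@[8:8]
pos 9 'd': at 11
pos 10 'a': at 12
pos 11 'b': at 13  → match P4@[7:11]
pos 12 'd': at 0 (fail-walked)
pos 13 'c': at 7  → match P2@[13:13]
pos 14 'c': at 15  → match P2@[14:14]
pos 15 'e': at 16  → match P3@[14:15]
pos 16 'a': at 17
pos 17 'e': at 18  → match P1@[16:17]
pos 18 'a': at 19  → match P6@[13:18]
pos 19 'c': at 7 (fail-walked)  → match P2@[19:19]
pos 20 'c': at 15  → match P2@[20:20]

All matches (sorted): [[1,2],[2,2],[3,3],[5,1],[6,6],[8,2],[11,4],[13,2],[14,2],[15,3],[17,1],[18,6],[19,2],[20,2]]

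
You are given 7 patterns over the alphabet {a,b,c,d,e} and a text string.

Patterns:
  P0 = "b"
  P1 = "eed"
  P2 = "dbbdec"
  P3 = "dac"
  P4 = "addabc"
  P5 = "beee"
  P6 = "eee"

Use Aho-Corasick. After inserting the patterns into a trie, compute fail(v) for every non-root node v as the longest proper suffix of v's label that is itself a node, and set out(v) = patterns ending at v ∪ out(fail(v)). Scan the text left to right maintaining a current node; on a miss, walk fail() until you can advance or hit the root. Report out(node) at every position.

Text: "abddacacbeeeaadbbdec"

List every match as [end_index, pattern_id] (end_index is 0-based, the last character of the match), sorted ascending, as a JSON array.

Construct AC machine:
Trie nodes:
  n0 'ε': a→13 b→1 d→5 e→2
  n1 'b': e→19  ←P0
  n2 'e': e→3
  n3 'ee': d→4 e→22
  n4 'eed': ·  ←P1
  n5 'd': a→11 b→6
  n6 'db': b→7
  n7 'dbb': d→8
  n8 'dbbd': e→9
  n9 'dbbde': c→10
  n10 'dbbdec': ·  ←P2
  n11 'da': c→12
  n12 'dac': ·  ←P3
  n13 'a': d→14
  n14 'ad': d→15
  n15 'add': a→16
  n16 'adda': b→17
  n17 'addab': c→18
  n18 'addabc': ·  ←P4
  n19 'be': e→20
  n20 'bee': e→21
  n21 'beee': ·  ←P5
  n22 'eee': ·  ←P6

Failure links (BFS by depth):
  n1('b'): parent n0 fail=0; on 'b' 0 → fail=0;  out {0}∪∅={0}
  n2('e'): parent n0 fail=0; on 'e' 0 → fail=0;  out ∅∪∅=∅
  n5('d'): parent n0 fail=0; on 'd' 0 → fail=0;  out ∅∪∅=∅
  n13('a'): parent n0 fail=0; on 'a' 0 → fail=0;  out ∅∪∅=∅
  n3('ee'): parent n2 fail=0; on 'e' 0 → fail=2;  out ∅∪∅=∅
  n6('db'): parent n5 fail=0; on 'b' 0 → fail=1;  out ∅∪{0}={0}
  n11('da'): parent n5 fail=0; on 'a' 0 → fail=13;  out ∅∪∅=∅
  n14('ad'): parent n13 fail=0; on 'd' 0 → fail=5;  out ∅∪∅=∅
  n19('be'): parent n1 fail=0; on 'e' 0 → fail=2;  out ∅∪∅=∅
  n4('eed'): parent n3 fail=2; on 'd' 2→0 → fail=5;  out {1}∪∅={1}
  n7('dbb'): parent n6 fail=1; on 'b' 1→0 → fail=1;  out ∅∪{0}={0}
  n12('dac'): parent n11 fail=13; on 'c' 13→0 → fail=0;  out {3}∪∅={3}
  n15('add'): parent n14 fail=5; on 'd' 5→0 → fail=5;  out ∅∪∅=∅
  n20('bee'): parent n19 fail=2; on 'e' 2 → fail=3;  out ∅∪∅=∅
  n22('eee'): parent n3 fail=2; on 'e' 2 → fail=3;  out {6}∪∅={6}
  n8('dbbd'): parent n7 fail=1; on 'd' 1→0 → fail=5;  out ∅∪∅=∅
  n16('adda'): parent n15 fail=5; on 'a' 5 → fail=11;  out ∅∪∅=∅
  n21('beee'): parent n20 fail=3; on 'e' 3 → fail=22;  out {5}∪{6}={5,6}
  n9('dbbde'): parent n8 fail=5; on 'e' 5→0 → fail=2;  out ∅∪∅=∅
  n17('addab'): parent n16 fail=11; on 'b' 11→13→0 → fail=1;  out ∅∪{0}={0}
  n10('dbbdec'): parent n9 fail=2; on 'c' 2→0 → fail=0;  out {2}∪∅={2}
  n18('addabc'): parent n17 fail=1; on 'c' 1→0 → fail=0;  out {4}∪∅={4}

Text stream:
pos 0 'a': at 13
pos 1 'b': at 1 (fail-walked)  ** P0@[1:1]
pos 2 'd': at 5 (fail-walked)
pos 3 'd': at 5 (fail-walked)
pos 4 'a': at 11
pos 5 'c': at 12  ** P3@[3:5]
pos 6 'a': at 13 (fail-walked)
pos 7 'c': at 0 (fail-walked)
pos 8 'b': at 1  ** P0@[8:8]
pos 9 'e': at 19
pos 10 'e': at 20
pos 11 'e': at 21  ** P5@[8:11],P6@[9:11]
pos 12 'a': at 13 (fail-walked)
pos 13 'a': at 13 (fail-walked)
pos 14 'd': at 14
pos 15 'b': at 6 (fail-walked)  ** P0@[15:15]
pos 16 'b': at 7  ** P0@[16:16]
pos 17 'd': at 8
pos 18 'e': at 9
pos 19 'c': at 10  ** P2@[14:19]

Matches: [[1,0],[5,3],[8,0],[11,5],[11,6],[15,0],[16,0],[19,2]]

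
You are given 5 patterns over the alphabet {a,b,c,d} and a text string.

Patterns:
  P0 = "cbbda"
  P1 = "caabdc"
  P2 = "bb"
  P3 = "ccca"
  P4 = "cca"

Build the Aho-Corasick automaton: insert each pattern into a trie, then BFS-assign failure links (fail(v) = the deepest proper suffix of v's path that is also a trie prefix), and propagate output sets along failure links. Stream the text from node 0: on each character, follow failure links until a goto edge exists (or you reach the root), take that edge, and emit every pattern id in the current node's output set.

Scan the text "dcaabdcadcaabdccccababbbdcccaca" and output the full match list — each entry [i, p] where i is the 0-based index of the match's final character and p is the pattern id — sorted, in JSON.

Construct AC machine:
Trie nodes:
  0='ε' goto b→11 c→1
  1='c' goto a→6 b→2 c→13
  2='cb' goto b→3
  3='cbb' goto d→4
  4='cbbd' goto a→5
  5='cbbda' goto ·  [P0 ends]
  6='ca' goto a→7
  7='caa' goto b→8
  8='caab' goto d→9
  9='caabd' goto c→10
  10='caabdc' goto ·  [P1 ends]
  11='b' goto b→12
  12='bb' goto ·  [P2 ends]
  13='cc' goto a→16 c→14
  14='ccc' goto a→15
  15='ccca' goto ·  [P3 ends]
  16='cca' goto ·  [P4 ends]

Failure links (BFS by depth):
  n1('c'): parent n0 fail=0; on 'c' 0 → fail=0;  out ∅∪∅=∅
  n11('b'): parent n0 fail=0; on 'b' 0 → fail=0;  out ∅∪∅=∅
  n2('cb'): parent n1 fail=0; on 'b' 0 → fail=11;  out ∅∪∅=∅
  n6('ca'): parent n1 fail=0; on 'a' 0 → fail=0;  out ∅∪∅=∅
  n12('bb'): parent n11 fail=0; on 'b' 0 → fail=11;  out {2}∪∅={2}
  n13('cc'): parent n1 fail=0; on 'c' 0 → fail=1;  out ∅∪∅=∅
  n3('cbb'): parent n2 fail=11; on 'b' 11 → fail=12;  out ∅∪{2}={2}
  n7('caa'): parent n6 fail=0; on 'a' 0 → fail=0;  out ∅∪∅=∅
  n14('ccc'): parent n13 fail=1; on 'c' 1 → fail=13;  out ∅∪∅=∅
  n16('cca'): parent n13 fail=1; on 'a' 1 → fail=6;  out {4}∪∅={4}
  n4('cbbd'): parent n3 fail=12; on 'd' 12→11→0 → fail=0;  out ∅∪∅=∅
  n8('caab'): parent n7 fail=0; on 'b' 0 → fail=11;  out ∅∪∅=∅
  n15('ccca'): parent n14 fail=13; on 'a' 13 → fail=16;  out {3}∪{4}={3,4}
  n5('cbbda'): parent n4 fail=0; on 'a' 0 → fail=0;  out {0}∪∅={0}
  n9('caabd'): parent n8 fail=11; on 'd' 11→0 → fail=0;  out ∅∪∅=∅
  n10('caabdc'): parent n9 fail=0; on 'c' 0 → fail=1;  out {1}∪∅={1}

Text stream:
pos 0 'd': at 0
pos 1 'c': at 1
pos 2 'a': at 6
pos 3 'a': at 7
pos 4 'b': at 8
pos 5 'd': at 9
pos 6 'c': at 10  → match P1@[1:6]
pos 7 'a': at 6 ·f
pos 8 'd': at 0 ·f
pos 9 'c': at 1
pos 10 'a': at 6
pos 11 'a': at 7
pos 12 'b': at 8
pos 13 'd': at 9
pos 14 'c': at 10  → match P1@[9:14]
pos 15 'c': at 13 ·f
pos 16 'c': at 14
pos 17 'c': at 14 ·f
pos 18 'a': at 15  → match P3@[15:18],P4@[16:18]
pos 19 'b': at 11 ·f
pos 20 'a': at 0 ·f
pos 21 'b': at 11
pos 22 'b': at 12  → match P2@[21:22]
pos 23 'b': at 12 ·f  → match P2@[22:23]
pos 24 'd': at 0 ·f
pos 25 'c': at 1
pos 26 'c': at 13
pos 27 'c': at 14
pos 28 'a': at 15  → match P3@[25:28],P4@[26:28]
pos 29 'c': at 1 ·f
pos 30 'a': at 6

All matches (sorted): [[6,1],[14,1],[18,3],[18,4],[22,2],[23,2],[28,3],[28,4]]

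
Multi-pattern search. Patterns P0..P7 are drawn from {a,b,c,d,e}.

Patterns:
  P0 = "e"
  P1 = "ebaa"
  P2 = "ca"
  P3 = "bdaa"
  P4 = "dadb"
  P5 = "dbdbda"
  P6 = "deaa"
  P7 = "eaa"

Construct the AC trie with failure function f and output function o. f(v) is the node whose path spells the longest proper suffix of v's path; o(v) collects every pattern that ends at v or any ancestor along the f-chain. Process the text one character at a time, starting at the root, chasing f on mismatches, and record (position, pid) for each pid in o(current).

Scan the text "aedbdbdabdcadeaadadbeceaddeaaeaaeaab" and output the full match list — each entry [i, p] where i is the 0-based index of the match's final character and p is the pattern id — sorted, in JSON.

Build:
Trie nodes:
  0='ε' goto b→7 c→5 d→11 e→1
  1='e' goto a→23 b→2  [P0 ends]
  2='eb' goto a→3
  3='eba' goto a→4
  4='ebaa' goto ·  [P1 ends]
  5='c' goto a→6
  6='ca' goto ·  [P2 ends]
  7='b' goto d→8
  8='bd' goto a→9
  9='bda' goto a→10
  10='bdaa' goto ·  [P3 ends]
  11='d' goto a→12 b→15 e→20
  12='da' goto d→13
  13='dad' goto b→14
  14='dadb' goto ·  [P4 ends]
  15='db' goto d→16
  16='dbd' goto b→17
  17='dbdb' goto d→18
  18='dbdbd' goto a→19
  19='dbdbda' goto ·  [P5 ends]
  20='de' goto a→21
  21='dea' goto a→22
  22='deaa' goto ·  [P6 ends]
  23='ea' goto a→24
  24='eaa' goto ·  [P7 ends]

Failure links (BFS by depth):
  n1('e'): parent n0 fail=0; on 'e' 0 → fail=0;  out {0}∪∅={0}
  n5('c'): parent n0 fail=0; on 'c' 0 → fail=0;  out ∅∪∅=∅
  n7('b'): parent n0 fail=0; on 'b' 0 → fail=0;  out ∅∪∅=∅
  n11('d'): parent n0 fail=0; on 'd' 0 → fail=0;  out ∅∪∅=∅
  n2('eb'): parent n1 fail=0; on 'b' 0 → fail=7;  out ∅∪∅=∅
  n6('ca'): parent n5 fail=0; on 'a' 0 → fail=0;  out {2}∪∅={2}
  n8('bd'): parent n7 fail=0; on 'd' 0 → fail=11;  out ∅∪∅=∅
  n12('da'): parent n11 fail=0; on 'a' 0 → fail=0;  out ∅∪∅=∅
  n15('db'): parent n11 fail=0; on 'b' 0 → fail=7;  out ∅∪∅=∅
  n20('de'): parent n11 fail=0; on 'e' 0 → fail=1;  out ∅∪{0}={0}
  n23('ea'): parent n1 fail=0; on 'a' 0 → fail=0;  out ∅∪∅=∅
  n3('eba'): parent n2 fail=7; on 'a' 7→0 → fail=0;  out ∅∪∅=∅
  n9('bda'): parent n8 fail=11; on 'a' 11 → fail=12;  out ∅∪∅=∅
  n13('dad'): parent n12 fail=0; on 'd' 0 → fail=11;  out ∅∪∅=∅
  n16('dbd'): parent n15 fail=7; on 'd' 7 → fail=8;  out ∅∪∅=∅
  n21('dea'): parent n20 fail=1; on 'a' 1 → fail=23;  out ∅∪∅=∅
  n24('eaa'): parent n23 fail=0; on 'a' 0 → fail=0;  out {7}∪∅={7}
  n4('ebaa'): parent n3 fail=0; on 'a' 0 → fail=0;  out {1}∪∅={1}
  n10('bdaa'): parent n9 fail=12; on 'a' 12→0 → fail=0;  out {3}∪∅={3}
  n14('dadb'): parent n13 fail=11; on 'b' 11 → fail=15;  out {4}∪∅={4}
  n17('dbdb'): parent n16 fail=8; on 'b' 8→11 → fail=15;  out ∅∪∅=∅
  n22('deaa'): parent n21 fail=23; on 'a' 23 → fail=24;  out {6}∪{7}={6,7}
  n18('dbdbd'): parent n17 fail=15; on 'd' 15 → fail=16;  out ∅∪∅=∅
  n19('dbdbda'): parent n18 fail=16; on 'a' 16→8 → fail=9;  out {5}∪∅={5}

Scan:
pos 0 'a': at 0
pos 1 'e': at 1  emit P0@[1:1]
pos 2 'd': at 11 (via fail)
pos 3 'b': at 15
pos 4 'd': at 16
pos 5 'b': at 17
pos 6 'd': at 18
pos 7 'a': at 19  emit P5@[2:7]
pos 8 'b': at 7 (via fail)
pos 9 'd': at 8
pos 10 'c': at 5 (via fail)
pos 11 'a': at 6  emit P2@[10:11]
pos 12 'd': at 11 (via fail)
pos 13 'e': at 20  emit P0@[13:13]
pos 14 'a': at 21
pos 15 'a': at 22  emit P6@[12:15],P7@[13:15]
pos 16 'd': at 11 (via fail)
pos 17 'a': at 12
pos 18 'd': at 13
pos 19 'b': at 14  emit P4@[16:19]
pos 20 'e': at 1 (via fail)  emit P0@[20:20]
pos 21 'c': at 5 (via fail)
pos 22 'e': at 1 (via fail)  emit P0@[22:22]
pos 23 'a': at 23
pos 24 'd': at 11 (via fail)
pos 25 'd': at 11 (via fail)
pos 26 'e': at 20  emit P0@[26:26]
pos 27 'a': at 21
pos 28 'a': at 22  emit P6@[25:28],P7@[26:28]
pos 29 'e': at 1 (via fail)  emit P0@[29:29]
pos 30 'a': at 23
pos 31 'a': at 24  emit P7@[29:31]
pos 32 'e': at 1 (via fail)  emit P0@[32:32]
pos 33 'a': at 23
pos 34 'a': at 24  emit P7@[32:34]
pos 35 'b': at 7 (via fail)

All matches (sorted): [[1,0],[7,5],[11,2],[13,0],[15,6],[15,7],[19,4],[20,0],[22,0],[26,0],[28,6],[28,7],[29,0],[31,7],[32,0],[34,7]]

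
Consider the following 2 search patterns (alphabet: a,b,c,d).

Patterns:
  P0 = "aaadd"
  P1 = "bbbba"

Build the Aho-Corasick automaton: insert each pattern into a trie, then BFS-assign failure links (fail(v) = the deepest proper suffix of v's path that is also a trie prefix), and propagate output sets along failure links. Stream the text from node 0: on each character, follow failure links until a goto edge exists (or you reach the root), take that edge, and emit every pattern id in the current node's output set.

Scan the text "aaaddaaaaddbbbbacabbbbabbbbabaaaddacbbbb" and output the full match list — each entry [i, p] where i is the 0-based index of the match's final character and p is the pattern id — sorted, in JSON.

Build automaton:
Trie nodes:
  0='ε' goto a→1 b→6
  1='a' goto a→2
  2='aa' goto a→3
  3='aaa' goto d→4
  4='aaad' goto d→5
  5='aaadd' goto ·  [P0 ends]
  6='b' goto b→7
  7='bb' goto b→8
  8='bbb' goto b→9
  9='bbbb' goto a→10
  10='bbbba' goto ·  [P1 ends]

BFS fail/out derivation:
  n1('a'): parent n0 fail=0; on 'a' 0 → fail=0;  out ∅∪∅=∅
  n6('b'): parent n0 fail=0; on 'b' 0 → fail=0;  out ∅∪∅=∅
  n2('aa'): parent n1 fail=0; on 'a' 0 → fail=1;  out ∅∪∅=∅
  n7('bb'): parent n6 fail=0; on 'b' 0 → fail=6;  out ∅∪∅=∅
  n3('aaa'): parent n2 fail=1; on 'a' 1 → fail=2;  out ∅∪∅=∅
  n8('bbb'): parent n7 fail=6; on 'b' 6 → fail=7;  out ∅∪∅=∅
  n4('aaad'): parent n3 fail=2; on 'd' 2→1→0 → fail=0;  out ∅∪∅=∅
  n9('bbbb'): parent n8 fail=7; on 'b' 7 → fail=8;  out ∅∪∅=∅
  n5('aaadd'): parent n4 fail=0; on 'd' 0 → fail=0;  out {0}∪∅={0}
  n10('bbbba'): parent n9 fail=8; on 'a' 8→7→6→0 → fail=1;  out {1}∪∅={1}

Scan:
i=0 'a': node 0→1
i=1 'a': node 1→2
i=2 'a': node 2→3
i=3 'd': node 3→4
i=4 'd': node 4→5  → match P0@[0:4]
i=5 'a': node 5→1 (fail-walked)
i=6 'a': node 1→2
i=7 'a': node 2→3
i=8 'a': node 3→3 (fail-walked)
i=9 'd': node 3→4
i=10 'd': node 4→5  → match P0@[6:10]
i=11 'b': node 5→6 (fail-walked)
i=12 'b': node 6→7
i=13 'b': node 7→8
i=14 'b': node 8→9
i=15 'a': node 9→10  → match P1@[11:15]
i=16 'c': node 10→0 (fail-walked)
i=17 'a': node 0→1
i=18 'b': node 1→6 (fail-walked)
i=19 'b': node 6→7
i=20 'b': node 7→8
i=21 'b': node 8→9
i=22 'a': node 9→10  → match P1@[18:22]
i=23 'b': node 10→6 (fail-walked)
i=24 'b': node 6→7
i=25 'b': node 7→8
i=26 'b': node 8→9
i=27 'a': node 9→10  → match P1@[23:27]
i=28 'b': node 10→6 (fail-walked)
i=29 'a': node 6→1 (fail-walked)
i=30 'a': node 1→2
i=31 'a': node 2→3
i=32 'd': node 3→4
i=33 'd': node 4→5  → match P0@[29:33]
i=34 'a': node 5→1 (fail-walked)
i=35 'c': node 1→0 (fail-walked)
i=36 'b': node 0→6
i=37 'b': node 6→7
i=38 'b': node 7→8
i=39 'b': node 8→9

Result: [[4,0],[10,0],[15,1],[22,1],[27,1],[33,0]]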